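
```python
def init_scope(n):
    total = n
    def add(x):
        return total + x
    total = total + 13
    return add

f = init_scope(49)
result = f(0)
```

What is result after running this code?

Step 1: init_scope(49) sets total = 49, then total = 49 + 13 = 62.
Step 2: Closures capture by reference, so add sees total = 62.
Step 3: f(0) returns 62 + 0 = 62

The answer is 62.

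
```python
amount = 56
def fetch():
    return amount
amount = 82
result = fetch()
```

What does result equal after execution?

Step 1: amount is first set to 56, then reassigned to 82.
Step 2: fetch() is called after the reassignment, so it looks up the current global amount = 82.
Step 3: result = 82

The answer is 82.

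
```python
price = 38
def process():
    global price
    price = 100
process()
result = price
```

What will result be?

Step 1: price = 38 globally.
Step 2: process() declares global price and sets it to 100.
Step 3: After process(), global price = 100. result = 100

The answer is 100.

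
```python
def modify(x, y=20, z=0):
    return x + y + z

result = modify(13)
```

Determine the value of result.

Step 1: modify(13) uses defaults y = 20, z = 0.
Step 2: Returns 13 + 20 + 0 = 33.
Step 3: result = 33

The answer is 33.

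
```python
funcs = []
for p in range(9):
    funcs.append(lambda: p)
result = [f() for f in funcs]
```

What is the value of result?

Step 1: All 9 lambdas share the same variable p.
Step 2: After the loop, p = 8.
Step 3: Each call returns 8. result = [8, 8, 8, 8, 8, 8, 8, 8, 8]

The answer is [8, 8, 8, 8, 8, 8, 8, 8, 8].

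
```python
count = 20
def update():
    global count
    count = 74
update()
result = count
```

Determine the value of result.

Step 1: count = 20 globally.
Step 2: update() declares global count and sets it to 74.
Step 3: After update(), global count = 74. result = 74

The answer is 74.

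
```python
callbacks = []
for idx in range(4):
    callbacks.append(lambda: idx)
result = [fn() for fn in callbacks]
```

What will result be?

Step 1: All 4 lambdas share the same variable idx.
Step 2: After the loop, idx = 3.
Step 3: Each call returns 3. result = [3, 3, 3, 3]

The answer is [3, 3, 3, 3].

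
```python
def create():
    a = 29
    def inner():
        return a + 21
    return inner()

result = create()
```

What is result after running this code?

Step 1: create() defines a = 29.
Step 2: inner() reads a = 29 from enclosing scope, returns 29 + 21 = 50.
Step 3: result = 50

The answer is 50.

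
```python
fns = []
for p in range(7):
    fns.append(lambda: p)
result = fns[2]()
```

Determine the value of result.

Step 1: The loop creates 7 lambdas, all referencing the same variable p.
Step 2: After the loop, p = 6 (final value).
Step 3: fns[2]() looks up p at call time and finds 6. This is the late binding gotcha. result = 6

The answer is 6.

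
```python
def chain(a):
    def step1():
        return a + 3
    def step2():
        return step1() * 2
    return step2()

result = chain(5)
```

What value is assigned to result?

Step 1: chain(5) captures a = 5.
Step 2: step2() calls step1() which returns 5 + 3 = 8.
Step 3: step2() returns 8 * 2 = 16

The answer is 16.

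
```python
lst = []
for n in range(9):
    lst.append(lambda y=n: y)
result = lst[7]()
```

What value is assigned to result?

Step 1: Default argument y=n captures n's value at each iteration.
Step 2: lst[7] captured y = 7 when n was 7.
Step 3: result = 7

The answer is 7.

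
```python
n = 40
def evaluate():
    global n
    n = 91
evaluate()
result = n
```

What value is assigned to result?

Step 1: n = 40 globally.
Step 2: evaluate() declares global n and sets it to 91.
Step 3: After evaluate(), global n = 91. result = 91

The answer is 91.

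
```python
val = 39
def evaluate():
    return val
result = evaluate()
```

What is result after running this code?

Step 1: val = 39 is defined in the global scope.
Step 2: evaluate() looks up val. No local val exists, so Python checks the global scope via LEGB rule and finds val = 39.
Step 3: result = 39

The answer is 39.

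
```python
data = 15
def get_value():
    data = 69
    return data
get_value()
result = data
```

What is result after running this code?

Step 1: data = 15 globally.
Step 2: get_value() creates a LOCAL data = 69 (no global keyword!).
Step 3: The global data is unchanged. result = 15

The answer is 15.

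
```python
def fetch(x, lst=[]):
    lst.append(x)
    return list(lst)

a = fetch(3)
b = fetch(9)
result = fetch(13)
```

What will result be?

Step 1: Default list is shared. list() creates copies for return values.
Step 2: Internal list grows: [3] -> [3, 9] -> [3, 9, 13].
Step 3: result = [3, 9, 13]

The answer is [3, 9, 13].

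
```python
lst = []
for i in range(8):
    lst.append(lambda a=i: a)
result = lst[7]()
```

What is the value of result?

Step 1: Default argument a=i captures i's value at each iteration.
Step 2: lst[7] captured a = 7 when i was 7.
Step 3: result = 7

The answer is 7.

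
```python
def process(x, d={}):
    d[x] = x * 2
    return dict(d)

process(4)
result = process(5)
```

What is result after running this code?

Step 1: Mutable default dict is shared across calls.
Step 2: First call adds 4: 8. Second call adds 5: 10.
Step 3: result = {4: 8, 5: 10}

The answer is {4: 8, 5: 10}.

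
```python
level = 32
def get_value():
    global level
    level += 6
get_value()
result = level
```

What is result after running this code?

Step 1: level = 32 globally.
Step 2: get_value() modifies global level: level += 6 = 38.
Step 3: result = 38

The answer is 38.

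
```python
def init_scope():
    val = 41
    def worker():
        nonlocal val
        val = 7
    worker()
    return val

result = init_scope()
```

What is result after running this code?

Step 1: init_scope() sets val = 41.
Step 2: worker() uses nonlocal to reassign val = 7.
Step 3: result = 7

The answer is 7.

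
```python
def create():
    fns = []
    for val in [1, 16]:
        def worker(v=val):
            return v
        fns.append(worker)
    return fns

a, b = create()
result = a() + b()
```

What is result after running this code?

Step 1: Default argument v=val captures val at each iteration.
Step 2: a() returns 1 (captured at first iteration), b() returns 16 (captured at second).
Step 3: result = 1 + 16 = 17

The answer is 17.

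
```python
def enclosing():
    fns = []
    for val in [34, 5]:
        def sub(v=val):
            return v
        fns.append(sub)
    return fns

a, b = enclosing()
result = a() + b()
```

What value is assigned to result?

Step 1: Default argument v=val captures val at each iteration.
Step 2: a() returns 34 (captured at first iteration), b() returns 5 (captured at second).
Step 3: result = 34 + 5 = 39

The answer is 39.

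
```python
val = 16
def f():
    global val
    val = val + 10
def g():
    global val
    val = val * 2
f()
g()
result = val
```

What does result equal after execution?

Step 1: val = 16.
Step 2: f() adds 10: val = 16 + 10 = 26.
Step 3: g() doubles: val = 26 * 2 = 52.
Step 4: result = 52

The answer is 52.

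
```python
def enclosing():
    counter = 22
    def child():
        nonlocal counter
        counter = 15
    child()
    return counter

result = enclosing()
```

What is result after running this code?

Step 1: enclosing() sets counter = 22.
Step 2: child() uses nonlocal to reassign counter = 15.
Step 3: result = 15

The answer is 15.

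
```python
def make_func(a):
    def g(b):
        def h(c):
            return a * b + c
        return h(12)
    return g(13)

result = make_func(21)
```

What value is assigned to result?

Step 1: a = 21, b = 13, c = 12.
Step 2: h() computes a * b + c = 21 * 13 + 12 = 285.
Step 3: result = 285

The answer is 285.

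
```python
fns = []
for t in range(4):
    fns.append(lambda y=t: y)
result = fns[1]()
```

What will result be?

Step 1: Default argument y=t captures t's value at each iteration.
Step 2: fns[1] captured y = 1 when t was 1.
Step 3: result = 1

The answer is 1.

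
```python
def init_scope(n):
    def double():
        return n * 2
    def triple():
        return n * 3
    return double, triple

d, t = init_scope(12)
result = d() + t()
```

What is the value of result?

Step 1: Both closures capture the same n = 12.
Step 2: d() = 12 * 2 = 24, t() = 12 * 3 = 36.
Step 3: result = 24 + 36 = 60

The answer is 60.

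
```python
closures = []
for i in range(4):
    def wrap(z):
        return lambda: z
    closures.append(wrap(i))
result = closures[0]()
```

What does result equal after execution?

Step 1: wrap(i) creates a new scope capturing z = i at call time.
Step 2: closures[0] = wrap(0), so its lambda captures z = 0.
Step 3: result = 0 (closure factory fixes late binding)

The answer is 0.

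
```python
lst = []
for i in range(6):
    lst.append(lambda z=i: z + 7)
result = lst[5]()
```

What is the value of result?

Step 1: Default argument z=i captures i's value at definition time.
Step 2: lst[5] was defined when i = 5, so z defaults to 5.
Step 3: result = 5 + 7 = 12 (default arg fixes the late binding issue)

The answer is 12.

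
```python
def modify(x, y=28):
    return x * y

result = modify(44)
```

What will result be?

Step 1: modify(44) uses default y = 28.
Step 2: Returns 44 * 28 = 1232.
Step 3: result = 1232

The answer is 1232.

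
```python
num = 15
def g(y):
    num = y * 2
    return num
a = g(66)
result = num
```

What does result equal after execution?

Step 1: Global num = 15.
Step 2: g(66) creates local num = 66 * 2 = 132.
Step 3: Global num unchanged because no global keyword. result = 15

The answer is 15.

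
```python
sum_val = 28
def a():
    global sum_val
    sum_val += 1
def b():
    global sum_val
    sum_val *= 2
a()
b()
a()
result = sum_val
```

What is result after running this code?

Step 1: sum_val = 28.
Step 2: a(): sum_val = 28 + 1 = 29.
Step 3: b(): sum_val = 29 * 2 = 58.
Step 4: a(): sum_val = 58 + 1 = 59

The answer is 59.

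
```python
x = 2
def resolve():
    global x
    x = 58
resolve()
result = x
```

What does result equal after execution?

Step 1: x = 2 globally.
Step 2: resolve() declares global x and sets it to 58.
Step 3: After resolve(), global x = 58. result = 58

The answer is 58.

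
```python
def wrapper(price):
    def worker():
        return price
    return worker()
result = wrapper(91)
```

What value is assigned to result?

Step 1: wrapper(91) binds parameter price = 91.
Step 2: worker() looks up price in enclosing scope and finds the parameter price = 91.
Step 3: result = 91

The answer is 91.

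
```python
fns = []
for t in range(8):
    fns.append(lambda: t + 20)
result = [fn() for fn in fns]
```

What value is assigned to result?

Step 1: All lambdas capture t by reference. After the loop, t = 7.
Step 2: Each call returns 7 + 20 = 27.
Step 3: result = [27, 27, 27, 27, 27, 27, 27, 27]

The answer is [27, 27, 27, 27, 27, 27, 27, 27].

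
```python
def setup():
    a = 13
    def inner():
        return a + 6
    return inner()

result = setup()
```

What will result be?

Step 1: setup() defines a = 13.
Step 2: inner() reads a = 13 from enclosing scope, returns 13 + 6 = 19.
Step 3: result = 19

The answer is 19.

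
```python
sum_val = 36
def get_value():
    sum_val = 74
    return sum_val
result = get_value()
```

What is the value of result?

Step 1: Global sum_val = 36.
Step 2: get_value() creates local sum_val = 74, shadowing the global.
Step 3: Returns local sum_val = 74. result = 74

The answer is 74.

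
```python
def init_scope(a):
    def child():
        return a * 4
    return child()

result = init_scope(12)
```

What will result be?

Step 1: init_scope(12) binds parameter a = 12.
Step 2: child() accesses a = 12 from enclosing scope.
Step 3: result = 12 * 4 = 48

The answer is 48.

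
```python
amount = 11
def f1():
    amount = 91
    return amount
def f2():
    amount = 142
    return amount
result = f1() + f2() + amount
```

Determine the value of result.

Step 1: Each function shadows global amount with its own local.
Step 2: f1() returns 91, f2() returns 142.
Step 3: Global amount = 11 is unchanged. result = 91 + 142 + 11 = 244

The answer is 244.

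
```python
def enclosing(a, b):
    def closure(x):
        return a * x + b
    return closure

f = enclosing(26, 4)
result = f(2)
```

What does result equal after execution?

Step 1: enclosing(26, 4) captures a = 26, b = 4.
Step 2: f(2) computes 26 * 2 + 4 = 56.
Step 3: result = 56

The answer is 56.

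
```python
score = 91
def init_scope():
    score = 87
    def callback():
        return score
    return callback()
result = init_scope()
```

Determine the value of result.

Step 1: score = 91 globally, but init_scope() defines score = 87 locally.
Step 2: callback() looks up score. Not in local scope, so checks enclosing scope (init_scope) and finds score = 87.
Step 3: result = 87

The answer is 87.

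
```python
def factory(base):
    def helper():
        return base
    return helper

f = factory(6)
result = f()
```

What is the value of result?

Step 1: factory(6) creates closure capturing base = 6.
Step 2: f() returns the captured base = 6.
Step 3: result = 6

The answer is 6.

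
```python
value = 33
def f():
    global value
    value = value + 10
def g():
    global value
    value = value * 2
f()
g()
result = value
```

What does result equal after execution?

Step 1: value = 33.
Step 2: f() adds 10: value = 33 + 10 = 43.
Step 3: g() doubles: value = 43 * 2 = 86.
Step 4: result = 86

The answer is 86.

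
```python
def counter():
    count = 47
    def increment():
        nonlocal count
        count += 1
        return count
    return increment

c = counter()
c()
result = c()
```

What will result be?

Step 1: counter() creates closure with count = 47.
Step 2: Each c() call increments count via nonlocal. After 2 calls: 47 + 2 = 49.
Step 3: result = 49

The answer is 49.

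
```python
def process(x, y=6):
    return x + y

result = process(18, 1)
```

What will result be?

Step 1: process(18, 1) overrides default y with 1.
Step 2: Returns 18 + 1 = 19.
Step 3: result = 19

The answer is 19.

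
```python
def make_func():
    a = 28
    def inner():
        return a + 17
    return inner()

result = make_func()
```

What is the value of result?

Step 1: make_func() defines a = 28.
Step 2: inner() reads a = 28 from enclosing scope, returns 28 + 17 = 45.
Step 3: result = 45

The answer is 45.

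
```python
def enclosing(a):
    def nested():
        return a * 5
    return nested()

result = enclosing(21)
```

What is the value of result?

Step 1: enclosing(21) binds parameter a = 21.
Step 2: nested() accesses a = 21 from enclosing scope.
Step 3: result = 21 * 5 = 105

The answer is 105.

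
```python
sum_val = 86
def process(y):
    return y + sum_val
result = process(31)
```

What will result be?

Step 1: sum_val = 86 is defined globally.
Step 2: process(31) uses parameter y = 31 and looks up sum_val from global scope = 86.
Step 3: result = 31 + 86 = 117

The answer is 117.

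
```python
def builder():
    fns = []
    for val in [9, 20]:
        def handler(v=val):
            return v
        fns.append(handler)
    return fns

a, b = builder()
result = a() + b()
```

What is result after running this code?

Step 1: Default argument v=val captures val at each iteration.
Step 2: a() returns 9 (captured at first iteration), b() returns 20 (captured at second).
Step 3: result = 9 + 20 = 29

The answer is 29.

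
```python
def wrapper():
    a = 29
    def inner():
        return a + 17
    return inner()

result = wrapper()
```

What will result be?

Step 1: wrapper() defines a = 29.
Step 2: inner() reads a = 29 from enclosing scope, returns 29 + 17 = 46.
Step 3: result = 46

The answer is 46.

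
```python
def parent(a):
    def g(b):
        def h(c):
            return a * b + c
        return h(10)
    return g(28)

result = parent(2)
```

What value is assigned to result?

Step 1: a = 2, b = 28, c = 10.
Step 2: h() computes a * b + c = 2 * 28 + 10 = 66.
Step 3: result = 66

The answer is 66.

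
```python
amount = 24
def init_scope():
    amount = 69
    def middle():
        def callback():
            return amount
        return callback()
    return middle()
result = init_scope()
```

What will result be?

Step 1: init_scope() defines amount = 69. middle() and callback() have no local amount.
Step 2: callback() checks local (none), enclosing middle() (none), enclosing init_scope() and finds amount = 69.
Step 3: result = 69

The answer is 69.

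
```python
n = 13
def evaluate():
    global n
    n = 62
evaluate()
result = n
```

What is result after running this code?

Step 1: n = 13 globally.
Step 2: evaluate() declares global n and sets it to 62.
Step 3: After evaluate(), global n = 62. result = 62

The answer is 62.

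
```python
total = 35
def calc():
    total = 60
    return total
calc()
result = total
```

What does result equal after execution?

Step 1: Global total = 35.
Step 2: calc() creates local total = 60 (shadow, not modification).
Step 3: After calc() returns, global total is unchanged. result = 35

The answer is 35.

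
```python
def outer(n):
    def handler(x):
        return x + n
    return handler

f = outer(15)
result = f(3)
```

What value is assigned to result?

Step 1: outer(15) creates a closure that captures n = 15.
Step 2: f(3) calls the closure with x = 3, returning 3 + 15 = 18.
Step 3: result = 18

The answer is 18.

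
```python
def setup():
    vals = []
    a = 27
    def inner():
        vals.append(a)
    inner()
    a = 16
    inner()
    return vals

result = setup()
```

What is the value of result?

Step 1: a = 27. inner() appends current a to vals.
Step 2: First inner(): appends 27. Then a = 16.
Step 3: Second inner(): appends 16 (closure sees updated a). result = [27, 16]

The answer is [27, 16].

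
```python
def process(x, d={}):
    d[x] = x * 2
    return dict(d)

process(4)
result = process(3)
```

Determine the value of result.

Step 1: Mutable default dict is shared across calls.
Step 2: First call adds 4: 8. Second call adds 3: 6.
Step 3: result = {4: 8, 3: 6}

The answer is {4: 8, 3: 6}.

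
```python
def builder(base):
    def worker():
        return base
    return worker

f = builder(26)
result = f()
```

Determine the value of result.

Step 1: builder(26) creates closure capturing base = 26.
Step 2: f() returns the captured base = 26.
Step 3: result = 26

The answer is 26.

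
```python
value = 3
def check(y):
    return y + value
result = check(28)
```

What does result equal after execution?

Step 1: value = 3 is defined globally.
Step 2: check(28) uses parameter y = 28 and looks up value from global scope = 3.
Step 3: result = 28 + 3 = 31

The answer is 31.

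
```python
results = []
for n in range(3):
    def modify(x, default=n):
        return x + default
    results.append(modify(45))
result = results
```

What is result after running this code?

Step 1: Default argument default=n is evaluated at function definition time.
Step 2: Each iteration creates modify with default = current n value.
Step 3: modify(45) returns 45 + default. results = [45, 46, 47]

The answer is [45, 46, 47].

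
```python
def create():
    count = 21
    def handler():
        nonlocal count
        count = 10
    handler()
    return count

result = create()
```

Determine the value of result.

Step 1: create() sets count = 21.
Step 2: handler() uses nonlocal to reassign count = 10.
Step 3: result = 10

The answer is 10.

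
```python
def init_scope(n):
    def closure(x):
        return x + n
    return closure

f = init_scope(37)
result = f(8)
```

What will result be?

Step 1: init_scope(37) creates a closure that captures n = 37.
Step 2: f(8) calls the closure with x = 8, returning 8 + 37 = 45.
Step 3: result = 45

The answer is 45.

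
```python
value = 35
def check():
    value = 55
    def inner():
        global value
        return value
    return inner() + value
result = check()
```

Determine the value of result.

Step 1: Global value = 35. check() shadows with local value = 55.
Step 2: inner() uses global keyword, so inner() returns global value = 35.
Step 3: check() returns 35 + 55 = 90

The answer is 90.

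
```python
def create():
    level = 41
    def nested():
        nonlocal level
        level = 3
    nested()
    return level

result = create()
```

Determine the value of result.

Step 1: create() sets level = 41.
Step 2: nested() uses nonlocal to reassign level = 3.
Step 3: result = 3

The answer is 3.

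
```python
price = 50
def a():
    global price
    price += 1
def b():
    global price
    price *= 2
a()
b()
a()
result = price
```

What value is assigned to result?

Step 1: price = 50.
Step 2: a(): price = 50 + 1 = 51.
Step 3: b(): price = 51 * 2 = 102.
Step 4: a(): price = 102 + 1 = 103

The answer is 103.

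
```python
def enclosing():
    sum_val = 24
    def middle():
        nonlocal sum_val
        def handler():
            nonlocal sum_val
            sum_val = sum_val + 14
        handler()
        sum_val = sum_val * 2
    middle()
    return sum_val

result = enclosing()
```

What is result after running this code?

Step 1: sum_val = 24.
Step 2: handler() adds 14: sum_val = 24 + 14 = 38.
Step 3: middle() doubles: sum_val = 38 * 2 = 76.
Step 4: result = 76

The answer is 76.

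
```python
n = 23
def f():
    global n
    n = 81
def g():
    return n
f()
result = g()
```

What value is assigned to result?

Step 1: n = 23.
Step 2: f() sets global n = 81.
Step 3: g() reads global n = 81. result = 81

The answer is 81.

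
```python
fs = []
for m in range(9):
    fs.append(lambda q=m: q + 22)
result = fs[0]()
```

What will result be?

Step 1: Default argument q=m captures m's value at definition time.
Step 2: fs[0] was defined when m = 0, so q defaults to 0.
Step 3: result = 0 + 22 = 22 (default arg fixes the late binding issue)

The answer is 22.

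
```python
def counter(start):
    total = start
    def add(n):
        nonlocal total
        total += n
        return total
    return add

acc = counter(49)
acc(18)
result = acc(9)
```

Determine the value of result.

Step 1: counter(49) creates closure with total = 49.
Step 2: First acc(18): total = 49 + 18 = 67.
Step 3: Second acc(9): total = 67 + 9 = 76. result = 76

The answer is 76.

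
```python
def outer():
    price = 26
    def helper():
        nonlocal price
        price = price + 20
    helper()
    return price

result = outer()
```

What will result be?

Step 1: outer() sets price = 26.
Step 2: helper() uses nonlocal to modify price in outer's scope: price = 26 + 20 = 46.
Step 3: outer() returns the modified price = 46

The answer is 46.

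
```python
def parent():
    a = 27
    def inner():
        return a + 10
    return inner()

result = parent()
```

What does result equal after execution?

Step 1: parent() defines a = 27.
Step 2: inner() reads a = 27 from enclosing scope, returns 27 + 10 = 37.
Step 3: result = 37

The answer is 37.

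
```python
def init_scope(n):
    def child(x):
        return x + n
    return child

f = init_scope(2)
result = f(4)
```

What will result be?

Step 1: init_scope(2) creates a closure that captures n = 2.
Step 2: f(4) calls the closure with x = 4, returning 4 + 2 = 6.
Step 3: result = 6

The answer is 6.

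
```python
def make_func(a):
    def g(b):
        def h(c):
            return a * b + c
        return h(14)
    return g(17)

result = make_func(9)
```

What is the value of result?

Step 1: a = 9, b = 17, c = 14.
Step 2: h() computes a * b + c = 9 * 17 + 14 = 167.
Step 3: result = 167

The answer is 167.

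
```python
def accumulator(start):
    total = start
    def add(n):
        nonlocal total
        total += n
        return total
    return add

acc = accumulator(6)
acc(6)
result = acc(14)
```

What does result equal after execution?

Step 1: accumulator(6) creates closure with total = 6.
Step 2: First acc(6): total = 6 + 6 = 12.
Step 3: Second acc(14): total = 12 + 14 = 26. result = 26

The answer is 26.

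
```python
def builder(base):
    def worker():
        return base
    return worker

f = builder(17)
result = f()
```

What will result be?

Step 1: builder(17) creates closure capturing base = 17.
Step 2: f() returns the captured base = 17.
Step 3: result = 17

The answer is 17.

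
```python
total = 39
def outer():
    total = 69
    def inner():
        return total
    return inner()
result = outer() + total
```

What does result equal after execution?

Step 1: Global total = 39. outer() shadows with total = 69.
Step 2: inner() returns enclosing total = 69. outer() = 69.
Step 3: result = 69 + global total (39) = 108

The answer is 108.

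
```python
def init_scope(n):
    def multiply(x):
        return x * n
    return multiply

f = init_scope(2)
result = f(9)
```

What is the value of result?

Step 1: init_scope(2) returns multiply closure with n = 2.
Step 2: f(9) computes 9 * 2 = 18.
Step 3: result = 18

The answer is 18.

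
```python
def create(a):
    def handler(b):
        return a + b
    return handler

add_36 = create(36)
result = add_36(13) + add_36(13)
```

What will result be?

Step 1: add_36 captures a = 36.
Step 2: add_36(13) = 36 + 13 = 49, called twice.
Step 3: result = 49 + 49 = 98

The answer is 98.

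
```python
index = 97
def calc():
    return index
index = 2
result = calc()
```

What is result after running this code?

Step 1: index is first set to 97, then reassigned to 2.
Step 2: calc() is called after the reassignment, so it looks up the current global index = 2.
Step 3: result = 2

The answer is 2.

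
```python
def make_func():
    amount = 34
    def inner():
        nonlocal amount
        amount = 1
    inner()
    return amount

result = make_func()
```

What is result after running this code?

Step 1: make_func() sets amount = 34.
Step 2: inner() uses nonlocal to reassign amount = 1.
Step 3: result = 1

The answer is 1.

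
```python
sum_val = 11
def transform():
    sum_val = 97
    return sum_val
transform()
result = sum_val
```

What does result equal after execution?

Step 1: sum_val = 11 globally.
Step 2: transform() creates a LOCAL sum_val = 97 (no global keyword!).
Step 3: The global sum_val is unchanged. result = 11

The answer is 11.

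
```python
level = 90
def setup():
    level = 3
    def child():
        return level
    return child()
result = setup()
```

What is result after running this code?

Step 1: level = 90 globally, but setup() defines level = 3 locally.
Step 2: child() looks up level. Not in local scope, so checks enclosing scope (setup) and finds level = 3.
Step 3: result = 3

The answer is 3.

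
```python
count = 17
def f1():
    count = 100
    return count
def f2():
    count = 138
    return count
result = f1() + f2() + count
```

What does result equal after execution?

Step 1: Each function shadows global count with its own local.
Step 2: f1() returns 100, f2() returns 138.
Step 3: Global count = 17 is unchanged. result = 100 + 138 + 17 = 255

The answer is 255.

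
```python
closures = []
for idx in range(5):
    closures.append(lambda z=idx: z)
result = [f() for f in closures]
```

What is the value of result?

Step 1: Default arg z=idx captures idx at each iteration.
Step 2: Each lambda has its own default: 0, 1, ..., 4.
Step 3: result = [0, 1, 2, 3, 4]

The answer is [0, 1, 2, 3, 4].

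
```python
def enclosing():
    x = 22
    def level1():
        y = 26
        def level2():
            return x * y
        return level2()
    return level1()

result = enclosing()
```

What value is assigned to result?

Step 1: x = 22 in enclosing. y = 26 in level1.
Step 2: level2() reads x = 22 and y = 26 from enclosing scopes.
Step 3: result = 22 * 26 = 572

The answer is 572.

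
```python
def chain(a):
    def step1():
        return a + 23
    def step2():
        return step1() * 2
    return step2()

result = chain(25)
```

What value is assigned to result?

Step 1: chain(25) captures a = 25.
Step 2: step2() calls step1() which returns 25 + 23 = 48.
Step 3: step2() returns 48 * 2 = 96

The answer is 96.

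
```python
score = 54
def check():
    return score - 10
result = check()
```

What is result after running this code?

Step 1: score = 54 is defined globally.
Step 2: check() looks up score from global scope = 54, then computes 54 - 10 = 44.
Step 3: result = 44

The answer is 44.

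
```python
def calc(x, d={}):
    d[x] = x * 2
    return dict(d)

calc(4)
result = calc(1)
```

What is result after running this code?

Step 1: Mutable default dict is shared across calls.
Step 2: First call adds 4: 8. Second call adds 1: 2.
Step 3: result = {4: 8, 1: 2}

The answer is {4: 8, 1: 2}.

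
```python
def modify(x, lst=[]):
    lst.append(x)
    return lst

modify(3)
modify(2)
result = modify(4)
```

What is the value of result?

Step 1: Mutable default argument gotcha! The list [] is created once.
Step 2: Each call appends to the SAME list: [3], [3, 2], [3, 2, 4].
Step 3: result = [3, 2, 4]

The answer is [3, 2, 4].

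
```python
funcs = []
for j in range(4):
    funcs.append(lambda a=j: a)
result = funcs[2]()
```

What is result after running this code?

Step 1: Default argument a=j captures j's value at each iteration.
Step 2: funcs[2] captured a = 2 when j was 2.
Step 3: result = 2

The answer is 2.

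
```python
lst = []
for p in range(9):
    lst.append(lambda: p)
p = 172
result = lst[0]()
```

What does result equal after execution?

Step 1: Lambdas capture the variable p by reference, not by value.
Step 2: After the loop, p is reassigned to 172.
Step 3: lst[0]() looks up the current p = 172. result = 172

The answer is 172.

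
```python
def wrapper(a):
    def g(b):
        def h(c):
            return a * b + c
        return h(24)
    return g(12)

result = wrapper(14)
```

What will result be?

Step 1: a = 14, b = 12, c = 24.
Step 2: h() computes a * b + c = 14 * 12 + 24 = 192.
Step 3: result = 192

The answer is 192.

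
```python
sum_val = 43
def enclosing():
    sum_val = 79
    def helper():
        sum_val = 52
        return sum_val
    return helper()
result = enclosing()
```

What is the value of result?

Step 1: Three scopes define sum_val: global (43), enclosing (79), helper (52).
Step 2: helper() has its own local sum_val = 52, which shadows both enclosing and global.
Step 3: result = 52 (local wins in LEGB)

The answer is 52.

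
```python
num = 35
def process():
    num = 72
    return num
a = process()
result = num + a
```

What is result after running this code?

Step 1: Global num = 35. process() returns local num = 72.
Step 2: a = 72. Global num still = 35.
Step 3: result = 35 + 72 = 107

The answer is 107.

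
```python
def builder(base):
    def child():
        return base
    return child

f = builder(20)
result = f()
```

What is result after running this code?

Step 1: builder(20) creates closure capturing base = 20.
Step 2: f() returns the captured base = 20.
Step 3: result = 20

The answer is 20.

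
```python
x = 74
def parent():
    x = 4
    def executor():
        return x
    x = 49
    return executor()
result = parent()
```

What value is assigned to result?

Step 1: parent() sets x = 4, then later x = 49.
Step 2: executor() is called after x is reassigned to 49. Closures capture variables by reference, not by value.
Step 3: result = 49

The answer is 49.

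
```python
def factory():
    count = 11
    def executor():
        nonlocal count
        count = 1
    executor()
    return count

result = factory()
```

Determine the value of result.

Step 1: factory() sets count = 11.
Step 2: executor() uses nonlocal to reassign count = 1.
Step 3: result = 1

The answer is 1.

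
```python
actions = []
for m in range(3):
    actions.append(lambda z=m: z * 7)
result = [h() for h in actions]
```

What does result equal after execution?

Step 1: Default arg z=m captures m at each iteration.
Step 2: actions[k] has z defaulting to k, returns k * 7.
Step 3: result = [0, 7, 14]

The answer is [0, 7, 14].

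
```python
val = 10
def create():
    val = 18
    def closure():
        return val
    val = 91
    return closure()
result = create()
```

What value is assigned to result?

Step 1: create() sets val = 18, then later val = 91.
Step 2: closure() is called after val is reassigned to 91. Closures capture variables by reference, not by value.
Step 3: result = 91

The answer is 91.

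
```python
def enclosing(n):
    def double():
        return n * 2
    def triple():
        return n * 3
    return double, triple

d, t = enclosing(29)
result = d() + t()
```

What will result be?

Step 1: Both closures capture the same n = 29.
Step 2: d() = 29 * 2 = 58, t() = 29 * 3 = 87.
Step 3: result = 58 + 87 = 145

The answer is 145.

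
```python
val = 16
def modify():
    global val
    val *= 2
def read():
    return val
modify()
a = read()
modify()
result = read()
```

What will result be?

Step 1: val = 16.
Step 2: First modify(): val = 16 * 2 = 32.
Step 3: Second modify(): val = 32 * 2 = 64.
Step 4: read() returns 64

The answer is 64.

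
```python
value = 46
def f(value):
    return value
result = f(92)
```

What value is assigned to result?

Step 1: Global value = 46.
Step 2: f(92) takes parameter value = 92, which shadows the global.
Step 3: result = 92

The answer is 92.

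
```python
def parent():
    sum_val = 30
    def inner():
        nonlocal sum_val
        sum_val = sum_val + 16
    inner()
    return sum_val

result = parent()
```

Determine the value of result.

Step 1: parent() sets sum_val = 30.
Step 2: inner() uses nonlocal to modify sum_val in parent's scope: sum_val = 30 + 16 = 46.
Step 3: parent() returns the modified sum_val = 46

The answer is 46.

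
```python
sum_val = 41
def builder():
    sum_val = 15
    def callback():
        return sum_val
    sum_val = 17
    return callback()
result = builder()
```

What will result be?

Step 1: builder() sets sum_val = 15, then later sum_val = 17.
Step 2: callback() is called after sum_val is reassigned to 17. Closures capture variables by reference, not by value.
Step 3: result = 17

The answer is 17.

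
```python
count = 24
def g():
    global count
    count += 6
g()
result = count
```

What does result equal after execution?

Step 1: count = 24 globally.
Step 2: g() modifies global count: count += 6 = 30.
Step 3: result = 30

The answer is 30.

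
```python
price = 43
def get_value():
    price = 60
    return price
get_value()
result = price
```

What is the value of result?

Step 1: price = 43 globally.
Step 2: get_value() creates a LOCAL price = 60 (no global keyword!).
Step 3: The global price is unchanged. result = 43

The answer is 43.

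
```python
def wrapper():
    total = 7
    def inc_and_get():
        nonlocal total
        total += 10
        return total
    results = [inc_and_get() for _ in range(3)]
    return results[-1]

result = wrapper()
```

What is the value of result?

Step 1: total = 7.
Step 2: Three calls to inc_and_get(), each adding 10.
Step 3: Last value = 7 + 10 * 3 = 37

The answer is 37.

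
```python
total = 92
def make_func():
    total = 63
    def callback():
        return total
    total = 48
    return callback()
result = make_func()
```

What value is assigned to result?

Step 1: make_func() sets total = 63, then later total = 48.
Step 2: callback() is called after total is reassigned to 48. Closures capture variables by reference, not by value.
Step 3: result = 48

The answer is 48.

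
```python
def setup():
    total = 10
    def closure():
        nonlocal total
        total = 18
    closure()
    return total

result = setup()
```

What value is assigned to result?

Step 1: setup() sets total = 10.
Step 2: closure() uses nonlocal to reassign total = 18.
Step 3: result = 18

The answer is 18.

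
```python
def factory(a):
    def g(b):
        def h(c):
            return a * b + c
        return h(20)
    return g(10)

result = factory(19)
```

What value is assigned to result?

Step 1: a = 19, b = 10, c = 20.
Step 2: h() computes a * b + c = 19 * 10 + 20 = 210.
Step 3: result = 210

The answer is 210.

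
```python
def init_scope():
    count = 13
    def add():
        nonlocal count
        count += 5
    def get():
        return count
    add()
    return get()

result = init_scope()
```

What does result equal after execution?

Step 1: count = 13. add() modifies it via nonlocal, get() reads it.
Step 2: add() makes count = 13 + 5 = 18.
Step 3: get() returns 18. result = 18

The answer is 18.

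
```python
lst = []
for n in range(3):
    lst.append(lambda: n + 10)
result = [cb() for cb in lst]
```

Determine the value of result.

Step 1: All lambdas capture n by reference. After the loop, n = 2.
Step 2: Each call returns 2 + 10 = 12.
Step 3: result = [12, 12, 12]

The answer is [12, 12, 12].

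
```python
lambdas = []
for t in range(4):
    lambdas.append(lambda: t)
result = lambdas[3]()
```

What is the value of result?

Step 1: The loop creates 4 lambdas, all referencing the same variable t.
Step 2: After the loop, t = 3 (final value).
Step 3: lambdas[3]() looks up t at call time and finds 3. This is the late binding gotcha. result = 3

The answer is 3.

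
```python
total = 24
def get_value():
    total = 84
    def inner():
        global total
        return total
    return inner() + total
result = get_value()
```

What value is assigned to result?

Step 1: Global total = 24. get_value() shadows with local total = 84.
Step 2: inner() uses global keyword, so inner() returns global total = 24.
Step 3: get_value() returns 24 + 84 = 108

The answer is 108.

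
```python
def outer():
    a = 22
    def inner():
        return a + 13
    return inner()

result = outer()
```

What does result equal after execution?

Step 1: outer() defines a = 22.
Step 2: inner() reads a = 22 from enclosing scope, returns 22 + 13 = 35.
Step 3: result = 35

The answer is 35.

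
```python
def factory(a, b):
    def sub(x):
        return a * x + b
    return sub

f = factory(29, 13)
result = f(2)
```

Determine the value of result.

Step 1: factory(29, 13) captures a = 29, b = 13.
Step 2: f(2) computes 29 * 2 + 13 = 71.
Step 3: result = 71

The answer is 71.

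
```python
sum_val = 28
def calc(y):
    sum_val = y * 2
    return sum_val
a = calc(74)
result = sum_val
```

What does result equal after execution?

Step 1: Global sum_val = 28.
Step 2: calc(74) creates local sum_val = 74 * 2 = 148.
Step 3: Global sum_val unchanged because no global keyword. result = 28

The answer is 28.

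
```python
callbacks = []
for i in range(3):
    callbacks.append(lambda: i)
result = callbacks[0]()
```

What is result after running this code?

Step 1: The loop creates 3 lambdas, all referencing the same variable i.
Step 2: After the loop, i = 2 (final value).
Step 3: callbacks[0]() looks up i at call time and finds 2. This is the late binding gotcha. result = 2

The answer is 2.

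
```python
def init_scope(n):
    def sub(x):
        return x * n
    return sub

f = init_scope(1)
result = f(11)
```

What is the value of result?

Step 1: init_scope(1) creates a closure capturing n = 1.
Step 2: f(11) computes 11 * 1 = 11.
Step 3: result = 11

The answer is 11.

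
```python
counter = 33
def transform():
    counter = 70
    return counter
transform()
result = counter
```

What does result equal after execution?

Step 1: counter = 33 globally.
Step 2: transform() creates a LOCAL counter = 70 (no global keyword!).
Step 3: The global counter is unchanged. result = 33

The answer is 33.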